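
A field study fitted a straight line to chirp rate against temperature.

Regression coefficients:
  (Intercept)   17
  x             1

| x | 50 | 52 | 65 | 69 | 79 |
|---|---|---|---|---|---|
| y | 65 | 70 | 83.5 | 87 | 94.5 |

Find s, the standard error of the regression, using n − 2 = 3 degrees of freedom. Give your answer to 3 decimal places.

x=50: ŷ = 17 + 50 = 67; r = 65 − 67 = -2
x=52: ŷ = 17 + 52 = 69; r = 70 − 69 = 1
x=65: ŷ = 17 + 65 = 82; r = 83.5 − 82 = 1.5
x=69: ŷ = 17 + 69 = 86; r = 87 − 86 = 1
x=79: ŷ = 17 + 79 = 96; r = 94.5 − 96 = -1.5
SSE = 4 + 1 + 2.25 + 1 + 2.25 = 10.5
s = √(10.5/3) = √3.5 ≈ 1.871

s = 1.871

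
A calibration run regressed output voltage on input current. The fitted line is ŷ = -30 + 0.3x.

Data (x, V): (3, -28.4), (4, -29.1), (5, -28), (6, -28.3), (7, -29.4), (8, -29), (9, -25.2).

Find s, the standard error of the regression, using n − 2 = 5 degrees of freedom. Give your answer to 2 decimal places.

x=3: ŷ = -30 + 0.3·3 = -29.1; e = -28.4 − (-29.1) = 0.7
x=4: ŷ = -30 + 0.3·4 = -28.8; e = -29.1 − (-28.8) = -0.3
x=5: ŷ = -30 + 0.3·5 = -28.5; e = -28 − (-28.5) = 0.5
x=6: ŷ = -30 + 0.3·6 = -28.2; e = -28.3 − (-28.2) = -0.1
x=7: ŷ = -30 + 0.3·7 = -27.9; e = -29.4 − (-27.9) = -1.5
x=8: ŷ = -30 + 0.3·8 = -27.6; e = -29 − (-27.6) = -1.4
x=9: ŷ = -30 + 0.3·9 = -27.3; e = -25.2 − (-27.3) = 2.1
SSE = 0.49 + 0.09 + 0.25 + 0.01 + 2.25 + 1.96 + 4.41 = 9.46
s = √(9.46/5) = √1.892 ≈ 1.38

s = 1.38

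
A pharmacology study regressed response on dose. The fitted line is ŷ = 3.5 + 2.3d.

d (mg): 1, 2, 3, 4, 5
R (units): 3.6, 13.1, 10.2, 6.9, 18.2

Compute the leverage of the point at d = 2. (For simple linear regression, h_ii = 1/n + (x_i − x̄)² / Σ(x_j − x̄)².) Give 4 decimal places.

h = 0.3000

d̄ = (1 + 2 + 3 + 4 + 5)/5 = 3
Σ(d − d̄)² = 4 + 1 + 0 + 1 + 4 = 10
h = 1/5 + (-1)²/10 = 0.2 + 0.1 = 0.3000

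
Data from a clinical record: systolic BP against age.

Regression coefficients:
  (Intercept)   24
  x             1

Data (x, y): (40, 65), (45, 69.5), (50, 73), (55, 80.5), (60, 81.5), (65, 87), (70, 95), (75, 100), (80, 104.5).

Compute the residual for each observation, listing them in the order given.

1, 0.5, -1, 1.5, -2.5, -2, 1, 1, 0.5

x=40: ŷ = 24 + 40 = 64; r = 65 − 64 = 1
x=45: ŷ = 24 + 45 = 69; r = 69.5 − 69 = 0.5
x=50: ŷ = 24 + 50 = 74; r = 73 − 74 = -1
x=55: ŷ = 24 + 55 = 79; r = 80.5 − 79 = 1.5
x=60: ŷ = 24 + 60 = 84; r = 81.5 − 84 = -2.5
x=65: ŷ = 24 + 65 = 89; r = 87 − 89 = -2
x=70: ŷ = 24 + 70 = 94; r = 95 − 94 = 1
x=75: ŷ = 24 + 75 = 99; r = 100 − 99 = 1
x=80: ŷ = 24 + 80 = 104; r = 104.5 − 104 = 0.5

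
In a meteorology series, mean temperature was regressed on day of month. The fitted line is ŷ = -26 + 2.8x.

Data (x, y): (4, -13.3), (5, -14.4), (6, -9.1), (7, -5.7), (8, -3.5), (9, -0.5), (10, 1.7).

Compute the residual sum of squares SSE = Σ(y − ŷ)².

SSE = 8.7

x=4: ŷ = -26 + 2.8·4 = -14.8; e = -13.3 − (-14.8) = 1.5
x=5: ŷ = -26 + 2.8·5 = -12; e = -14.4 − (-12) = -2.4
x=6: ŷ = -26 + 2.8·6 = -9.2; e = -9.1 − (-9.2) = 0.1
x=7: ŷ = -26 + 2.8·7 = -6.4; e = -5.7 − (-6.4) = 0.7
x=8: ŷ = -26 + 2.8·8 = -3.6; e = -3.5 − (-3.6) = 0.1
x=9: ŷ = -26 + 2.8·9 = -0.8; e = -0.5 − (-0.8) = 0.3
x=10: ŷ = -26 + 2.8·10 = 2; e = 1.7 − 2 = -0.3
SSE = 2.25 + 5.76 + 0.01 + 0.49 + 0.01 + 0.09 + 0.09 = 8.7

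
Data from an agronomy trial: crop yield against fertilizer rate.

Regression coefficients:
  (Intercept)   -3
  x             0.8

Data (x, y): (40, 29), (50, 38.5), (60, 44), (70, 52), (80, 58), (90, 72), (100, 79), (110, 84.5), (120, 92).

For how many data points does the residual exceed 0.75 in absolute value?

x=40: ŷ = -3 + 0.8·40 = 29; r = 29 − 29 = 0
x=50: ŷ = -3 + 0.8·50 = 37; r = 38.5 − 37 = 1.5
x=60: ŷ = -3 + 0.8·60 = 45; r = 44 − 45 = -1
x=70: ŷ = -3 + 0.8·70 = 53; r = 52 − 53 = -1
x=80: ŷ = -3 + 0.8·80 = 61; r = 58 − 61 = -3
x=90: ŷ = -3 + 0.8·90 = 69; r = 72 − 69 = 3
x=100: ŷ = -3 + 0.8·100 = 77; r = 79 − 77 = 2
x=110: ŷ = -3 + 0.8·110 = 85; r = 84.5 − 85 = -0.5
x=120: ŷ = -3 + 0.8·120 = 93; r = 92 − 93 = -1
|r| > 0.75: x=50 (|r|=1.5), x=60 (|r|=1), x=70 (|r|=1), x=80 (|r|=3), x=90 (|r|=3), x=100 (|r|=2), x=120 (|r|=1) → 7

7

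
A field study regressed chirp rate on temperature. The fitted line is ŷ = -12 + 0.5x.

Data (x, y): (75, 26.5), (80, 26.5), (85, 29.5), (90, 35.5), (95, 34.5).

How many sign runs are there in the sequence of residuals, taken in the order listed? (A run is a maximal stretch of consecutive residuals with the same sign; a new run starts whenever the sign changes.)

4 runs

x=75: ŷ = -12 + 0.5·75 = 25.5; e = 26.5 − 25.5 = 1
x=80: ŷ = -12 + 0.5·80 = 28; e = 26.5 − 28 = -1.5
x=85: ŷ = -12 + 0.5·85 = 30.5; e = 29.5 − 30.5 = -1
x=90: ŷ = -12 + 0.5·90 = 33; e = 35.5 − 33 = 2.5
x=95: ŷ = -12 + 0.5·95 = 35.5; e = 34.5 − 35.5 = -1
Signs: + − − + −
Runs: +×1, −×2, +×1, −×1 → 4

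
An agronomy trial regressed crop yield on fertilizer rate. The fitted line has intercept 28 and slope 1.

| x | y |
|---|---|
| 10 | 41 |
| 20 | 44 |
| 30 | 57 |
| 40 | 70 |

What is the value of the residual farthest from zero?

x=10: ŷ = 28 + 10 = 38; r = 41 − 38 = 3
x=20: ŷ = 28 + 20 = 48; r = 44 − 48 = -4
x=30: ŷ = 28 + 30 = 58; r = 57 − 58 = -1
x=40: ŷ = 28 + 40 = 68; r = 70 − 68 = 2
Largest |r| is 4 at x = 20, residual -4.

r = -4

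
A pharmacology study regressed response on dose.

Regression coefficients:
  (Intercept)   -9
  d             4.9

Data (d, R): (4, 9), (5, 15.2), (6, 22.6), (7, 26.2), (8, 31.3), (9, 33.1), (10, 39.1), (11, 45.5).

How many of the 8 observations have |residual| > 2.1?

1

d=4: R̂ = -9 + 4.9·4 = 10.6; e = 9 − 10.6 = -1.6
d=5: R̂ = -9 + 4.9·5 = 15.5; e = 15.2 − 15.5 = -0.3
d=6: R̂ = -9 + 4.9·6 = 20.4; e = 22.6 − 20.4 = 2.2
d=7: R̂ = -9 + 4.9·7 = 25.3; e = 26.2 − 25.3 = 0.9
d=8: R̂ = -9 + 4.9·8 = 30.2; e = 31.3 − 30.2 = 1.1
d=9: R̂ = -9 + 4.9·9 = 35.1; e = 33.1 − 35.1 = -2
d=10: R̂ = -9 + 4.9·10 = 40; e = 39.1 − 40 = -0.9
d=11: R̂ = -9 + 4.9·11 = 44.9; e = 45.5 − 44.9 = 0.6
|e| > 2.1: d=6 (|e|=2.2) → 1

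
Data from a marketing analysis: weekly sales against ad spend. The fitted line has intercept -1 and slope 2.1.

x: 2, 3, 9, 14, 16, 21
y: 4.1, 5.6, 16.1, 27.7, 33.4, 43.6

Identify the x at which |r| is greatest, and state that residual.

x = 9, r = -1.8

x=2: ŷ = -1 + 2.1·2 = 3.2; r = 4.1 − 3.2 = 0.9
x=3: ŷ = -1 + 2.1·3 = 5.3; r = 5.6 − 5.3 = 0.3
x=9: ŷ = -1 + 2.1·9 = 17.9; r = 16.1 − 17.9 = -1.8
x=14: ŷ = -1 + 2.1·14 = 28.4; r = 27.7 − 28.4 = -0.7
x=16: ŷ = -1 + 2.1·16 = 32.6; r = 33.4 − 32.6 = 0.8
x=21: ŷ = -1 + 2.1·21 = 43.1; r = 43.6 − 43.1 = 0.5
Largest |r| is 1.8 at x = 9, residual -1.8.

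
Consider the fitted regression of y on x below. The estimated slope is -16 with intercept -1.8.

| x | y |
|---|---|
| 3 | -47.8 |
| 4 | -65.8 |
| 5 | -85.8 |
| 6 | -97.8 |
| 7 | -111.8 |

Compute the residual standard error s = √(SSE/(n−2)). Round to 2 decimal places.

s = 2.83

x=3: ŷ = -1.8 − 16·3 = -49.8; e = -47.8 − (-49.8) = 2
x=4: ŷ = -1.8 − 16·4 = -65.8; e = -65.8 − (-65.8) = 0
x=5: ŷ = -1.8 − 16·5 = -81.8; e = -85.8 − (-81.8) = -4
x=6: ŷ = -1.8 − 16·6 = -97.8; e = -97.8 − (-97.8) = 0
x=7: ŷ = -1.8 − 16·7 = -113.8; e = -111.8 − (-113.8) = 2
SSE = 4 + 0 + 16 + 0 + 4 = 24
s = √(24/3) = √8 ≈ 2.83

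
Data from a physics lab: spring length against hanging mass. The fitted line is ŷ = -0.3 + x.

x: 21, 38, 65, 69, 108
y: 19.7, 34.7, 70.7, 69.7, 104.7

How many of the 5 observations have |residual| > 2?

3

x=21: ŷ = -0.3 + 21 = 20.7; r = 19.7 − 20.7 = -1
x=38: ŷ = -0.3 + 38 = 37.7; r = 34.7 − 37.7 = -3
x=65: ŷ = -0.3 + 65 = 64.7; r = 70.7 − 64.7 = 6
x=69: ŷ = -0.3 + 69 = 68.7; r = 69.7 − 68.7 = 1
x=108: ŷ = -0.3 + 108 = 107.7; r = 104.7 − 107.7 = -3
|r| > 2: x=38 (|r|=3), x=65 (|r|=6), x=108 (|r|=3) → 3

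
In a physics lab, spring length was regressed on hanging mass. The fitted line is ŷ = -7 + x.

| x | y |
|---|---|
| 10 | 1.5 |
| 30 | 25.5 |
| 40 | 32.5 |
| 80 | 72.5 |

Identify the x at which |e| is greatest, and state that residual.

x = 30, e = 2.5

x=10: ŷ = -7 + 10 = 3; e = 1.5 − 3 = -1.5
x=30: ŷ = -7 + 30 = 23; e = 25.5 − 23 = 2.5
x=40: ŷ = -7 + 40 = 33; e = 32.5 − 33 = -0.5
x=80: ŷ = -7 + 80 = 73; e = 72.5 − 73 = -0.5
Largest |e| is 2.5 at x = 30, residual 2.5.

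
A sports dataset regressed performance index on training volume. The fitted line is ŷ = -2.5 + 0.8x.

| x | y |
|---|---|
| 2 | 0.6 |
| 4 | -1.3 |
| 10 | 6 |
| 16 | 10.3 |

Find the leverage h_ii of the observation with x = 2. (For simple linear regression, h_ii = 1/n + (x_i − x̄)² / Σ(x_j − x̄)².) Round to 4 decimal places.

x̄ = (2 + 4 + 10 + 16)/4 = 8
Σ(x − x̄)² = 36 + 16 + 4 + 64 = 120
h = 1/4 + (-6)²/120 = 0.25 + 0.3 = 0.5500

h = 0.5500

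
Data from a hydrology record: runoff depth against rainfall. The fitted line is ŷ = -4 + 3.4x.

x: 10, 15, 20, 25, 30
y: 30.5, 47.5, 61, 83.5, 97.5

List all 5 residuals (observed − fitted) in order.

0.5, 0.5, -3, 2.5, -0.5

x=10: ŷ = -4 + 3.4·10 = 30; e = 30.5 − 30 = 0.5
x=15: ŷ = -4 + 3.4·15 = 47; e = 47.5 − 47 = 0.5
x=20: ŷ = -4 + 3.4·20 = 64; e = 61 − 64 = -3
x=25: ŷ = -4 + 3.4·25 = 81; e = 83.5 − 81 = 2.5
x=30: ŷ = -4 + 3.4·30 = 98; e = 97.5 − 98 = -0.5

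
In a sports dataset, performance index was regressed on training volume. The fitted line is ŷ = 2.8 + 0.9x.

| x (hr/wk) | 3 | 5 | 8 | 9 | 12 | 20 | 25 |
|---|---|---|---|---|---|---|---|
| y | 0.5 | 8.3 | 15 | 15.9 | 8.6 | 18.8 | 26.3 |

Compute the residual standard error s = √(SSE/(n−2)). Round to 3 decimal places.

x=3: ŷ = 2.8 + 0.9·3 = 5.5; e = 0.5 − 5.5 = -5
x=5: ŷ = 2.8 + 0.9·5 = 7.3; e = 8.3 − 7.3 = 1
x=8: ŷ = 2.8 + 0.9·8 = 10; e = 15 − 10 = 5
x=9: ŷ = 2.8 + 0.9·9 = 10.9; e = 15.9 − 10.9 = 5
x=12: ŷ = 2.8 + 0.9·12 = 13.6; e = 8.6 − 13.6 = -5
x=20: ŷ = 2.8 + 0.9·20 = 20.8; e = 18.8 − 20.8 = -2
x=25: ŷ = 2.8 + 0.9·25 = 25.3; e = 26.3 − 25.3 = 1
SSE = 25 + 1 + 25 + 25 + 25 + 4 + 1 = 106
s = √(106/5) = √21.2 ≈ 4.604

s = 4.604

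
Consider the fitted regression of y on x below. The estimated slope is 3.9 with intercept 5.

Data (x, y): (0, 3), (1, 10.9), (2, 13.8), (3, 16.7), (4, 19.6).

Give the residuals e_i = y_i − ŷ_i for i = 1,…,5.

-2, 2, 1, 0, -1

x=0: ŷ = 5 + 3.9·0 = 5; e = 3 − 5 = -2
x=1: ŷ = 5 + 3.9·1 = 8.9; e = 10.9 − 8.9 = 2
x=2: ŷ = 5 + 3.9·2 = 12.8; e = 13.8 − 12.8 = 1
x=3: ŷ = 5 + 3.9·3 = 16.7; e = 16.7 − 16.7 = 0
x=4: ŷ = 5 + 3.9·4 = 20.6; e = 19.6 − 20.6 = -1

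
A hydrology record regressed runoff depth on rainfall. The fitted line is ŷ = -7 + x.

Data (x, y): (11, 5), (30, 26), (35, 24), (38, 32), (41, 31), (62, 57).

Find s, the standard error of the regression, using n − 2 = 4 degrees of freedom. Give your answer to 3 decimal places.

s = 3.162

x=11: ŷ = -7 + 11 = 4; e = 5 − 4 = 1
x=30: ŷ = -7 + 30 = 23; e = 26 − 23 = 3
x=35: ŷ = -7 + 35 = 28; e = 24 − 28 = -4
x=38: ŷ = -7 + 38 = 31; e = 32 − 31 = 1
x=41: ŷ = -7 + 41 = 34; e = 31 − 34 = -3
x=62: ŷ = -7 + 62 = 55; e = 57 − 55 = 2
SSE = 1 + 9 + 16 + 1 + 9 + 4 = 40
s = √(40/4) = √10 ≈ 3.162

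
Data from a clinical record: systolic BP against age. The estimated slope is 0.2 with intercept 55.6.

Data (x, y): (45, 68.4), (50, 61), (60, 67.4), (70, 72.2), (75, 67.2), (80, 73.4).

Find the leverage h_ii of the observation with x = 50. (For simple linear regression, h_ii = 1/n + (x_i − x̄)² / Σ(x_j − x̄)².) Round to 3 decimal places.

h = 0.347

x̄ = (45 + 50 + 60 + 70 + 75 + 80)/6 = 63.3333
Σ(x − x̄)² = 336.111 + 177.778 + 11.1111 + 44.4444 + 136.111 + 277.778 = 983.333
h = 1/6 + (-13.3333)²/983.333 = 0.166667 + 0.180791 = 0.347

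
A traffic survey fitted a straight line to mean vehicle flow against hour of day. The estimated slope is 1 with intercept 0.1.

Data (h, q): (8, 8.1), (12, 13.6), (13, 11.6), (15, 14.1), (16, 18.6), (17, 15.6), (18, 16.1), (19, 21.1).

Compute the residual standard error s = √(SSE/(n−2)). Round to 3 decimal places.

h=8: q̂ = 0.1 + 8 = 8.1; e = 8.1 − 8.1 = 0
h=12: q̂ = 0.1 + 12 = 12.1; e = 13.6 − 12.1 = 1.5
h=13: q̂ = 0.1 + 13 = 13.1; e = 11.6 − 13.1 = -1.5
h=15: q̂ = 0.1 + 15 = 15.1; e = 14.1 − 15.1 = -1
h=16: q̂ = 0.1 + 16 = 16.1; e = 18.6 − 16.1 = 2.5
h=17: q̂ = 0.1 + 17 = 17.1; e = 15.6 − 17.1 = -1.5
h=18: q̂ = 0.1 + 18 = 18.1; e = 16.1 − 18.1 = -2
h=19: q̂ = 0.1 + 19 = 19.1; e = 21.1 − 19.1 = 2
SSE = 0 + 2.25 + 2.25 + 1 + 6.25 + 2.25 + 4 + 4 = 22
s = √(22/6) = √3.66667 ≈ 1.915

s = 1.915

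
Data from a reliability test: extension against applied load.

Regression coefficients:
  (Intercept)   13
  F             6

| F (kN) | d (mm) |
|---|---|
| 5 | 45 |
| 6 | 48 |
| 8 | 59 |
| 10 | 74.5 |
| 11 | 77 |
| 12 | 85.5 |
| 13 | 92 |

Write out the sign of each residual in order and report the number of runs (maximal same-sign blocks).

5 runs

F=5: d̂ = 13 + 6·5 = 43; r = 45 − 43 = 2
F=6: d̂ = 13 + 6·6 = 49; r = 48 − 49 = -1
F=8: d̂ = 13 + 6·8 = 61; r = 59 − 61 = -2
F=10: d̂ = 13 + 6·10 = 73; r = 74.5 − 73 = 1.5
F=11: d̂ = 13 + 6·11 = 79; r = 77 − 79 = -2
F=12: d̂ = 13 + 6·12 = 85; r = 85.5 − 85 = 0.5
F=13: d̂ = 13 + 6·13 = 91; r = 92 − 91 = 1
Signs: + − − + − + +
Runs: +×1, −×2, +×1, −×1, +×2 → 5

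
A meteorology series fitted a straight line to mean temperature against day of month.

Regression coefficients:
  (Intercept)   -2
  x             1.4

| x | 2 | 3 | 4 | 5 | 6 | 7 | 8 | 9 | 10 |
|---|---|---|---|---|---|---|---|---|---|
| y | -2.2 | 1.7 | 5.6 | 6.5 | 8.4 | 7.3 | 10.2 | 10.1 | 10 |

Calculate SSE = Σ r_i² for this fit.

x=2: ŷ = -2 + 1.4·2 = 0.8; r = -2.2 − 0.8 = -3
x=3: ŷ = -2 + 1.4·3 = 2.2; r = 1.7 − 2.2 = -0.5
x=4: ŷ = -2 + 1.4·4 = 3.6; r = 5.6 − 3.6 = 2
x=5: ŷ = -2 + 1.4·5 = 5; r = 6.5 − 5 = 1.5
x=6: ŷ = -2 + 1.4·6 = 6.4; r = 8.4 − 6.4 = 2
x=7: ŷ = -2 + 1.4·7 = 7.8; r = 7.3 − 7.8 = -0.5
x=8: ŷ = -2 + 1.4·8 = 9.2; r = 10.2 − 9.2 = 1
x=9: ŷ = -2 + 1.4·9 = 10.6; r = 10.1 − 10.6 = -0.5
x=10: ŷ = -2 + 1.4·10 = 12; r = 10 − 12 = -2
SSE = 9 + 0.25 + 4 + 2.25 + 4 + 0.25 + 1 + 0.25 + 4 = 25

SSE = 25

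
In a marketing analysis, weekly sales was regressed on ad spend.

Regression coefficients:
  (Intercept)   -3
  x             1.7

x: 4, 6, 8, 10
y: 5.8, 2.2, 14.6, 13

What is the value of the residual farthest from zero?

r = -5

x=4: ŷ = -3 + 1.7·4 = 3.8; r = 5.8 − 3.8 = 2
x=6: ŷ = -3 + 1.7·6 = 7.2; r = 2.2 − 7.2 = -5
x=8: ŷ = -3 + 1.7·8 = 10.6; r = 14.6 − 10.6 = 4
x=10: ŷ = -3 + 1.7·10 = 14; r = 13 − 14 = -1
Largest |r| is 5 at x = 6, residual -5.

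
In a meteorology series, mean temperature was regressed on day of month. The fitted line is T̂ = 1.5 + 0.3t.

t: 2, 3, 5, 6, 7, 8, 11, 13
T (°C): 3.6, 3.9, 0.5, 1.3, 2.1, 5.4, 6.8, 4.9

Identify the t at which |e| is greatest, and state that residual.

t = 5, e = -2.5

t=2: T̂ = 1.5 + 0.3·2 = 2.1; e = 3.6 − 2.1 = 1.5
t=3: T̂ = 1.5 + 0.3·3 = 2.4; e = 3.9 − 2.4 = 1.5
t=5: T̂ = 1.5 + 0.3·5 = 3; e = 0.5 − 3 = -2.5
t=6: T̂ = 1.5 + 0.3·6 = 3.3; e = 1.3 − 3.3 = -2
t=7: T̂ = 1.5 + 0.3·7 = 3.6; e = 2.1 − 3.6 = -1.5
t=8: T̂ = 1.5 + 0.3·8 = 3.9; e = 5.4 − 3.9 = 1.5
t=11: T̂ = 1.5 + 0.3·11 = 4.8; e = 6.8 − 4.8 = 2
t=13: T̂ = 1.5 + 0.3·13 = 5.4; e = 4.9 − 5.4 = -0.5
Largest |e| is 2.5 at t = 5, residual -2.5.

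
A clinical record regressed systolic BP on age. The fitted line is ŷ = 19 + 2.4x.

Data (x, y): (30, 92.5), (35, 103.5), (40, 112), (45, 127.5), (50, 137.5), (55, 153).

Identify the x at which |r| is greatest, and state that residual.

x=30: ŷ = 19 + 2.4·30 = 91; r = 92.5 − 91 = 1.5
x=35: ŷ = 19 + 2.4·35 = 103; r = 103.5 − 103 = 0.5
x=40: ŷ = 19 + 2.4·40 = 115; r = 112 − 115 = -3
x=45: ŷ = 19 + 2.4·45 = 127; r = 127.5 − 127 = 0.5
x=50: ŷ = 19 + 2.4·50 = 139; r = 137.5 − 139 = -1.5
x=55: ŷ = 19 + 2.4·55 = 151; r = 153 − 151 = 2
Largest |r| is 3 at x = 40, residual -3.

x = 40, r = -3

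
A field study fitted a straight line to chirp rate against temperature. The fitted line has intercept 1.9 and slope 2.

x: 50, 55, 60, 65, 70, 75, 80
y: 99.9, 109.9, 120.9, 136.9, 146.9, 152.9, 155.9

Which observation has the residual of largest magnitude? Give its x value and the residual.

x = 80, r = -6

x=50: ŷ = 1.9 + 2·50 = 101.9; r = 99.9 − 101.9 = -2
x=55: ŷ = 1.9 + 2·55 = 111.9; r = 109.9 − 111.9 = -2
x=60: ŷ = 1.9 + 2·60 = 121.9; r = 120.9 − 121.9 = -1
x=65: ŷ = 1.9 + 2·65 = 131.9; r = 136.9 − 131.9 = 5
x=70: ŷ = 1.9 + 2·70 = 141.9; r = 146.9 − 141.9 = 5
x=75: ŷ = 1.9 + 2·75 = 151.9; r = 152.9 − 151.9 = 1
x=80: ŷ = 1.9 + 2·80 = 161.9; r = 155.9 − 161.9 = -6
Largest |r| is 6 at x = 80, residual -6.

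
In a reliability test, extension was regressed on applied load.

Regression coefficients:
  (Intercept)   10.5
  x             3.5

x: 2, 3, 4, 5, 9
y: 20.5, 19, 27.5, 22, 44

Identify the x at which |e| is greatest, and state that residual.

x = 5, e = -6

x=2: ŷ = 10.5 + 3.5·2 = 17.5; e = 20.5 − 17.5 = 3
x=3: ŷ = 10.5 + 3.5·3 = 21; e = 19 − 21 = -2
x=4: ŷ = 10.5 + 3.5·4 = 24.5; e = 27.5 − 24.5 = 3
x=5: ŷ = 10.5 + 3.5·5 = 28; e = 22 − 28 = -6
x=9: ŷ = 10.5 + 3.5·9 = 42; e = 44 − 42 = 2
Largest |e| is 6 at x = 5, residual -6.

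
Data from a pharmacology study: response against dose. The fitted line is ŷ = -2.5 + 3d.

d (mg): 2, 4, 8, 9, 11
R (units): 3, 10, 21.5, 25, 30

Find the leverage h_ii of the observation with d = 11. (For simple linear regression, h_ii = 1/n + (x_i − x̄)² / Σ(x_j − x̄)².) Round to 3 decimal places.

h = 0.522

d̄ = (2 + 4 + 8 + 9 + 11)/5 = 6.8
Σ(d − d̄)² = 23.04 + 7.84 + 1.44 + 4.84 + 17.64 = 54.8
h = 1/5 + (4.2)²/54.8 = 0.2 + 0.321898 = 0.522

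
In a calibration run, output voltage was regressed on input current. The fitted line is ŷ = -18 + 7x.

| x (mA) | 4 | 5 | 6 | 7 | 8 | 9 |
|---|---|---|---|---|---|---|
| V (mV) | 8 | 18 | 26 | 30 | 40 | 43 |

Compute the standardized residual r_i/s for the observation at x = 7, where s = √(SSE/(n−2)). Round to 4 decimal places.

-0.4714

x=4: ŷ = -18 + 7·4 = 10; r = 8 − 10 = -2
x=5: ŷ = -18 + 7·5 = 17; r = 18 − 17 = 1
x=6: ŷ = -18 + 7·6 = 24; r = 26 − 24 = 2
x=7: ŷ = -18 + 7·7 = 31; r = 30 − 31 = -1
x=8: ŷ = -18 + 7·8 = 38; r = 40 − 38 = 2
x=9: ŷ = -18 + 7·9 = 45; r = 43 − 45 = -2
SSE = 4 + 1 + 4 + 1 + 4 + 4 = 18
s = √(18/4) = 2.12132
r/s = -1 / 2.12132 = -0.4714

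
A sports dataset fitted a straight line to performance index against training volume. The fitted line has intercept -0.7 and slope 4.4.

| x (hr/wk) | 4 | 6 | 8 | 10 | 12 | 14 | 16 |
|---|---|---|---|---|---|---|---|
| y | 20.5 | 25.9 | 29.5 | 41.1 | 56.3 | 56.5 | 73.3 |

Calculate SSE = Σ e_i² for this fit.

x=4: ŷ = -0.7 + 4.4·4 = 16.9; e = 20.5 − 16.9 = 3.6
x=6: ŷ = -0.7 + 4.4·6 = 25.7; e = 25.9 − 25.7 = 0.2
x=8: ŷ = -0.7 + 4.4·8 = 34.5; e = 29.5 − 34.5 = -5
x=10: ŷ = -0.7 + 4.4·10 = 43.3; e = 41.1 − 43.3 = -2.2
x=12: ŷ = -0.7 + 4.4·12 = 52.1; e = 56.3 − 52.1 = 4.2
x=14: ŷ = -0.7 + 4.4·14 = 60.9; e = 56.5 − 60.9 = -4.4
x=16: ŷ = -0.7 + 4.4·16 = 69.7; e = 73.3 − 69.7 = 3.6
SSE = 12.96 + 0.04 + 25 + 4.84 + 17.64 + 19.36 + 12.96 = 92.8

SSE = 92.8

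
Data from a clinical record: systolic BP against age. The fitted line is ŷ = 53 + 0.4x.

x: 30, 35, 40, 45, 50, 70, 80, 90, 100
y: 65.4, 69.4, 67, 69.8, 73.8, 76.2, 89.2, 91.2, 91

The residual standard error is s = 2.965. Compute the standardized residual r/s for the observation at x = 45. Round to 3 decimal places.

-0.405

ŷ = 53 + 0.4·45 = 71
r = 69.8 − 71 = -1.2
r/s = -1.2 / 2.965 = -0.405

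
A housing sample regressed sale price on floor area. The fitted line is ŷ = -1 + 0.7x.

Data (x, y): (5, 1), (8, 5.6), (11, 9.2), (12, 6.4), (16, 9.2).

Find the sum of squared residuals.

x=5: ŷ = -1 + 0.7·5 = 2.5; r = 1 − 2.5 = -1.5
x=8: ŷ = -1 + 0.7·8 = 4.6; r = 5.6 − 4.6 = 1
x=11: ŷ = -1 + 0.7·11 = 6.7; r = 9.2 − 6.7 = 2.5
x=12: ŷ = -1 + 0.7·12 = 7.4; r = 6.4 − 7.4 = -1
x=16: ŷ = -1 + 0.7·16 = 10.2; r = 9.2 − 10.2 = -1
SSE = 2.25 + 1 + 6.25 + 1 + 1 = 11.5

SSE = 11.5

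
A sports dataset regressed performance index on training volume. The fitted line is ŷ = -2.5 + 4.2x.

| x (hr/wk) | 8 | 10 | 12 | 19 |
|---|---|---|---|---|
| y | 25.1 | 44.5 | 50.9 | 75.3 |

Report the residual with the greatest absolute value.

x=8: ŷ = -2.5 + 4.2·8 = 31.1; e = 25.1 − 31.1 = -6
x=10: ŷ = -2.5 + 4.2·10 = 39.5; e = 44.5 − 39.5 = 5
x=12: ŷ = -2.5 + 4.2·12 = 47.9; e = 50.9 − 47.9 = 3
x=19: ŷ = -2.5 + 4.2·19 = 77.3; e = 75.3 − 77.3 = -2
Largest |e| is 6 at x = 8, residual -6.

e = -6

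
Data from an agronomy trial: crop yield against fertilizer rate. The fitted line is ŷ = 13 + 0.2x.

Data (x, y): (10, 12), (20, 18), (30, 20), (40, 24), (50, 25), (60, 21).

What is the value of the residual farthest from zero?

x=10: ŷ = 13 + 0.2·10 = 15; e = 12 − 15 = -3
x=20: ŷ = 13 + 0.2·20 = 17; e = 18 − 17 = 1
x=30: ŷ = 13 + 0.2·30 = 19; e = 20 − 19 = 1
x=40: ŷ = 13 + 0.2·40 = 21; e = 24 − 21 = 3
x=50: ŷ = 13 + 0.2·50 = 23; e = 25 − 23 = 2
x=60: ŷ = 13 + 0.2·60 = 25; e = 21 − 25 = -4
Largest |e| is 4 at x = 60, residual -4.

e = -4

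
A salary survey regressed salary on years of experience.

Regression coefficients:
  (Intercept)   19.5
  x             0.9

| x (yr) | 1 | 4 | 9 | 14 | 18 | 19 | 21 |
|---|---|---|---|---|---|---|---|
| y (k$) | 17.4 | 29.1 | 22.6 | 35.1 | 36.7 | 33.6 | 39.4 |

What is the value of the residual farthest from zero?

e = 6

x=1: ŷ = 19.5 + 0.9·1 = 20.4; e = 17.4 − 20.4 = -3
x=4: ŷ = 19.5 + 0.9·4 = 23.1; e = 29.1 − 23.1 = 6
x=9: ŷ = 19.5 + 0.9·9 = 27.6; e = 22.6 − 27.6 = -5
x=14: ŷ = 19.5 + 0.9·14 = 32.1; e = 35.1 − 32.1 = 3
x=18: ŷ = 19.5 + 0.9·18 = 35.7; e = 36.7 − 35.7 = 1
x=19: ŷ = 19.5 + 0.9·19 = 36.6; e = 33.6 − 36.6 = -3
x=21: ŷ = 19.5 + 0.9·21 = 38.4; e = 39.4 − 38.4 = 1
Largest |e| is 6 at x = 4, residual 6.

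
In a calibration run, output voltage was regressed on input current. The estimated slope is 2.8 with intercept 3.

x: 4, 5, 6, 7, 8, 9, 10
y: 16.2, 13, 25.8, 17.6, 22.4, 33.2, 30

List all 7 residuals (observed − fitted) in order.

2, -4, 6, -5, -3, 5, -1

x=4: ŷ = 3 + 2.8·4 = 14.2; e = 16.2 − 14.2 = 2
x=5: ŷ = 3 + 2.8·5 = 17; e = 13 − 17 = -4
x=6: ŷ = 3 + 2.8·6 = 19.8; e = 25.8 − 19.8 = 6
x=7: ŷ = 3 + 2.8·7 = 22.6; e = 17.6 − 22.6 = -5
x=8: ŷ = 3 + 2.8·8 = 25.4; e = 22.4 − 25.4 = -3
x=9: ŷ = 3 + 2.8·9 = 28.2; e = 33.2 − 28.2 = 5
x=10: ŷ = 3 + 2.8·10 = 31; e = 30 − 31 = -1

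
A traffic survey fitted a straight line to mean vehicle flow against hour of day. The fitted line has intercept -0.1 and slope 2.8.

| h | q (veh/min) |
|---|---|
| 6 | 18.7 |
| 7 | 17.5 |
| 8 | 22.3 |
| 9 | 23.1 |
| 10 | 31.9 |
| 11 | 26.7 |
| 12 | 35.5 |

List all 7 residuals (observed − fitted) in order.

h=6: q̂ = -0.1 + 2.8·6 = 16.7; r = 18.7 − 16.7 = 2
h=7: q̂ = -0.1 + 2.8·7 = 19.5; r = 17.5 − 19.5 = -2
h=8: q̂ = -0.1 + 2.8·8 = 22.3; r = 22.3 − 22.3 = 0
h=9: q̂ = -0.1 + 2.8·9 = 25.1; r = 23.1 − 25.1 = -2
h=10: q̂ = -0.1 + 2.8·10 = 27.9; r = 31.9 − 27.9 = 4
h=11: q̂ = -0.1 + 2.8·11 = 30.7; r = 26.7 − 30.7 = -4
h=12: q̂ = -0.1 + 2.8·12 = 33.5; r = 35.5 − 33.5 = 2

2, -2, 0, -2, 4, -4, 2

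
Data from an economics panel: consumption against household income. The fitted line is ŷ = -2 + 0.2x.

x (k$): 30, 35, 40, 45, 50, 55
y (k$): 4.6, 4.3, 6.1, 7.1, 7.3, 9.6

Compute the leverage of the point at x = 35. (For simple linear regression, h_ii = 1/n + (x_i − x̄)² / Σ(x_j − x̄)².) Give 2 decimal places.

h = 0.30

x̄ = (30 + 35 + 40 + 45 + 50 + 55)/6 = 42.5
Σ(x − x̄)² = 156.25 + 56.25 + 6.25 + 6.25 + 56.25 + 156.25 = 437.5
h = 1/6 + (-7.5)²/437.5 = 0.166667 + 0.128571 = 0.30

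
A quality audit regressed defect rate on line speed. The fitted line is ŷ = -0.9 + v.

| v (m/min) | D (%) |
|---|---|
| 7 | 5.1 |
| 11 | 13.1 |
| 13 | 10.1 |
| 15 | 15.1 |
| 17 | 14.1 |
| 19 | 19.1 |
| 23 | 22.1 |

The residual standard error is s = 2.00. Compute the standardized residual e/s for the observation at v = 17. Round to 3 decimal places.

ŷ = -0.9 + 17 = 16.1
e = 14.1 − 16.1 = -2
e/s = -2 / 2.00 = -1.000

-1.000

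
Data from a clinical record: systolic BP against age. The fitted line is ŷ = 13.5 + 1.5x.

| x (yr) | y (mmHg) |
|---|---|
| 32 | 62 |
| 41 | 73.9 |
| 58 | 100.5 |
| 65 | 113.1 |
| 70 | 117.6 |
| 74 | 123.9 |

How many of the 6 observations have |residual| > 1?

2

x=32: ŷ = 13.5 + 1.5·32 = 61.5; e = 62 − 61.5 = 0.5
x=41: ŷ = 13.5 + 1.5·41 = 75; e = 73.9 − 75 = -1.1
x=58: ŷ = 13.5 + 1.5·58 = 100.5; e = 100.5 − 100.5 = 0
x=65: ŷ = 13.5 + 1.5·65 = 111; e = 113.1 − 111 = 2.1
x=70: ŷ = 13.5 + 1.5·70 = 118.5; e = 117.6 − 118.5 = -0.9
x=74: ŷ = 13.5 + 1.5·74 = 124.5; e = 123.9 − 124.5 = -0.6
|e| > 1: x=41 (|e|=1.1), x=65 (|e|=2.1) → 2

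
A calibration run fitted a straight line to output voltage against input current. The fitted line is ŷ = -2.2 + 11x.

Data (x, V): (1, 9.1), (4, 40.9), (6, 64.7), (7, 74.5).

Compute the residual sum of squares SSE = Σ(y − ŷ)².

SSE = 1.8

x=1: ŷ = -2.2 + 11·1 = 8.8; e = 9.1 − 8.8 = 0.3
x=4: ŷ = -2.2 + 11·4 = 41.8; e = 40.9 − 41.8 = -0.9
x=6: ŷ = -2.2 + 11·6 = 63.8; e = 64.7 − 63.8 = 0.9
x=7: ŷ = -2.2 + 11·7 = 74.8; e = 74.5 − 74.8 = -0.3
SSE = 0.09 + 0.81 + 0.81 + 0.09 = 1.8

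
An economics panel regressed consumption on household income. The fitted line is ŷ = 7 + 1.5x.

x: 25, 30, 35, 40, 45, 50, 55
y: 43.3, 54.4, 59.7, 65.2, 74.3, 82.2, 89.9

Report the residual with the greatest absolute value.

e = 2.4

x=25: ŷ = 7 + 1.5·25 = 44.5; e = 43.3 − 44.5 = -1.2
x=30: ŷ = 7 + 1.5·30 = 52; e = 54.4 − 52 = 2.4
x=35: ŷ = 7 + 1.5·35 = 59.5; e = 59.7 − 59.5 = 0.2
x=40: ŷ = 7 + 1.5·40 = 67; e = 65.2 − 67 = -1.8
x=45: ŷ = 7 + 1.5·45 = 74.5; e = 74.3 − 74.5 = -0.2
x=50: ŷ = 7 + 1.5·50 = 82; e = 82.2 − 82 = 0.2
x=55: ŷ = 7 + 1.5·55 = 89.5; e = 89.9 − 89.5 = 0.4
Largest |e| is 2.4 at x = 30, residual 2.4.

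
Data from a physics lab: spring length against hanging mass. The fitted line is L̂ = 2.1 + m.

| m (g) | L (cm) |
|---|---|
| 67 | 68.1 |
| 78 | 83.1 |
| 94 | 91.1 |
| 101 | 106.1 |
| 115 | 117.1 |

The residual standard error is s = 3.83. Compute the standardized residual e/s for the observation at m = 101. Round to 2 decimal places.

L̂ = 2.1 + 101 = 103.1
e = 106.1 − 103.1 = 3
e/s = 3 / 3.83 = 0.78

0.78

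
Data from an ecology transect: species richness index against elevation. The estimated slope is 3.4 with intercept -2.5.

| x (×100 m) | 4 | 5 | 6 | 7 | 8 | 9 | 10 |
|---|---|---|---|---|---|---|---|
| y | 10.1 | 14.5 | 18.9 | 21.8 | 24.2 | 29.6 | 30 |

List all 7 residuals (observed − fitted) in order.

-1, 0, 1, 0.5, -0.5, 1.5, -1.5

x=4: ŷ = -2.5 + 3.4·4 = 11.1; e = 10.1 − 11.1 = -1
x=5: ŷ = -2.5 + 3.4·5 = 14.5; e = 14.5 − 14.5 = 0
x=6: ŷ = -2.5 + 3.4·6 = 17.9; e = 18.9 − 17.9 = 1
x=7: ŷ = -2.5 + 3.4·7 = 21.3; e = 21.8 − 21.3 = 0.5
x=8: ŷ = -2.5 + 3.4·8 = 24.7; e = 24.2 − 24.7 = -0.5
x=9: ŷ = -2.5 + 3.4·9 = 28.1; e = 29.6 − 28.1 = 1.5
x=10: ŷ = -2.5 + 3.4·10 = 31.5; e = 30 − 31.5 = -1.5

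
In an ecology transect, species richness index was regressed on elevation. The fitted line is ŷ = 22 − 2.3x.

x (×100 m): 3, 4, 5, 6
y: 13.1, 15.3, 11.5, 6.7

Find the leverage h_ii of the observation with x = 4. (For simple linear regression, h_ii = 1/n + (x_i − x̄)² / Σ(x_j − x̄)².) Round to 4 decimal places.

x̄ = (3 + 4 + 5 + 6)/4 = 4.5
Σ(x − x̄)² = 2.25 + 0.25 + 0.25 + 2.25 = 5
h = 1/4 + (-0.5)²/5 = 0.25 + 0.05 = 0.3000

h = 0.3000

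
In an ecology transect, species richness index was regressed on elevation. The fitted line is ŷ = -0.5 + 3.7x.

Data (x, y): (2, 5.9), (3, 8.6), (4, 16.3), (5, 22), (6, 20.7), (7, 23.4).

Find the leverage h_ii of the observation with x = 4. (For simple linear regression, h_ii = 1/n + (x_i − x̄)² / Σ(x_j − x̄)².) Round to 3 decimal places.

h = 0.181

x̄ = (2 + 3 + 4 + 5 + 6 + 7)/6 = 4.5
Σ(x − x̄)² = 6.25 + 2.25 + 0.25 + 0.25 + 2.25 + 6.25 = 17.5
h = 1/6 + (-0.5)²/17.5 = 0.166667 + 0.0142857 = 0.181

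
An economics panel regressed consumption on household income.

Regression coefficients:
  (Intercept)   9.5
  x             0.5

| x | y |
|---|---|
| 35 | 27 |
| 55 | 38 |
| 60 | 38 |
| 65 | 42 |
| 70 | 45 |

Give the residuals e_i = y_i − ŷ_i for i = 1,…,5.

0, 1, -1.5, 0, 0.5

x=35: ŷ = 9.5 + 0.5·35 = 27; e = 27 − 27 = 0
x=55: ŷ = 9.5 + 0.5·55 = 37; e = 38 − 37 = 1
x=60: ŷ = 9.5 + 0.5·60 = 39.5; e = 38 − 39.5 = -1.5
x=65: ŷ = 9.5 + 0.5·65 = 42; e = 42 − 42 = 0
x=70: ŷ = 9.5 + 0.5·70 = 44.5; e = 45 − 44.5 = 0.5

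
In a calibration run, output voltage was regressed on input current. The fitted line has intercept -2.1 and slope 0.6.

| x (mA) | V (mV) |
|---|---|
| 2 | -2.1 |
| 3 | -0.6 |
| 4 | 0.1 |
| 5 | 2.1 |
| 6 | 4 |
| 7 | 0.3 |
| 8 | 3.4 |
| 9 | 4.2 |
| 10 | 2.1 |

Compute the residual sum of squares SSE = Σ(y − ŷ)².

x=2: ŷ = -2.1 + 0.6·2 = -0.9; e = -2.1 − (-0.9) = -1.2
x=3: ŷ = -2.1 + 0.6·3 = -0.3; e = -0.6 − (-0.3) = -0.3
x=4: ŷ = -2.1 + 0.6·4 = 0.3; e = 0.1 − 0.3 = -0.2
x=5: ŷ = -2.1 + 0.6·5 = 0.9; e = 2.1 − 0.9 = 1.2
x=6: ŷ = -2.1 + 0.6·6 = 1.5; e = 4 − 1.5 = 2.5
x=7: ŷ = -2.1 + 0.6·7 = 2.1; e = 0.3 − 2.1 = -1.8
x=8: ŷ = -2.1 + 0.6·8 = 2.7; e = 3.4 − 2.7 = 0.7
x=9: ŷ = -2.1 + 0.6·9 = 3.3; e = 4.2 − 3.3 = 0.9
x=10: ŷ = -2.1 + 0.6·10 = 3.9; e = 2.1 − 3.9 = -1.8
SSE = 1.44 + 0.09 + 0.04 + 1.44 + 6.25 + 3.24 + 0.49 + 0.81 + 3.24 = 17.04

SSE = 17.04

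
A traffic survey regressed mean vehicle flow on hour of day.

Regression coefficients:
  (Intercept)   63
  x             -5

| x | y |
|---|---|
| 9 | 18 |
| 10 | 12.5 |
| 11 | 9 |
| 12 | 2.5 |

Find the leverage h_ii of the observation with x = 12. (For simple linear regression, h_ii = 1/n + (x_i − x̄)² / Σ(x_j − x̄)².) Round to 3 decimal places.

h = 0.700

x̄ = (9 + 10 + 11 + 12)/4 = 10.5
Σ(x − x̄)² = 2.25 + 0.25 + 0.25 + 2.25 = 5
h = 1/4 + (1.5)²/5 = 0.25 + 0.45 = 0.700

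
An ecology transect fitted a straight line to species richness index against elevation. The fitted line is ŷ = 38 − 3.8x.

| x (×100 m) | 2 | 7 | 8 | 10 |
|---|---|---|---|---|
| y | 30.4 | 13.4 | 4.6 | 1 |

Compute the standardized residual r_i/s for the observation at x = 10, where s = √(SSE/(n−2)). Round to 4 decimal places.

x=2: ŷ = 38 − 3.8·2 = 30.4; r = 30.4 − 30.4 = 0
x=7: ŷ = 38 − 3.8·7 = 11.4; r = 13.4 − 11.4 = 2
x=8: ŷ = 38 − 3.8·8 = 7.6; r = 4.6 − 7.6 = -3
x=10: ŷ = 38 − 3.8·10 = 0; r = 1 − 0 = 1
SSE = 0 + 4 + 9 + 1 = 14
s = √(14/2) = 2.64575
r/s = 1 / 2.64575 = 0.3780

0.3780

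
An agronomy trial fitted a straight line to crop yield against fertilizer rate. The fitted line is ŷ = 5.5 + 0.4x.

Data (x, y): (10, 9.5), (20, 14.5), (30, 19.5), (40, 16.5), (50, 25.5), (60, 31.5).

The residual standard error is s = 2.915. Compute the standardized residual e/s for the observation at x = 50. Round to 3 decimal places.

ŷ = 5.5 + 0.4·50 = 25.5
e = 25.5 − 25.5 = 0
e/s = 0 / 2.915 = 0.000

0.000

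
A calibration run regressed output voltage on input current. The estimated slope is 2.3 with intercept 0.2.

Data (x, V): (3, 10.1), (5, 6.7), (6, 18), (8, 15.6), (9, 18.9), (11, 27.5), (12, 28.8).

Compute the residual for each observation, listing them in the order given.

3, -5, 4, -3, -2, 2, 1

x=3: V̂ = 0.2 + 2.3·3 = 7.1; e = 10.1 − 7.1 = 3
x=5: V̂ = 0.2 + 2.3·5 = 11.7; e = 6.7 − 11.7 = -5
x=6: V̂ = 0.2 + 2.3·6 = 14; e = 18 − 14 = 4
x=8: V̂ = 0.2 + 2.3·8 = 18.6; e = 15.6 − 18.6 = -3
x=9: V̂ = 0.2 + 2.3·9 = 20.9; e = 18.9 − 20.9 = -2
x=11: V̂ = 0.2 + 2.3·11 = 25.5; e = 27.5 − 25.5 = 2
x=12: V̂ = 0.2 + 2.3·12 = 27.8; e = 28.8 − 27.8 = 1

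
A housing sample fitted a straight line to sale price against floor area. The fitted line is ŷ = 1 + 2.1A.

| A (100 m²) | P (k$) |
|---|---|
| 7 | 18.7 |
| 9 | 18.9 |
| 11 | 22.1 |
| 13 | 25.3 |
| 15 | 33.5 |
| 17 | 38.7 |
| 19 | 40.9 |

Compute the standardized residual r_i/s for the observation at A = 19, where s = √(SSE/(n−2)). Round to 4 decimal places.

0.0000

A=7: ŷ = 1 + 2.1·7 = 15.7; r = 18.7 − 15.7 = 3
A=9: ŷ = 1 + 2.1·9 = 19.9; r = 18.9 − 19.9 = -1
A=11: ŷ = 1 + 2.1·11 = 24.1; r = 22.1 − 24.1 = -2
A=13: ŷ = 1 + 2.1·13 = 28.3; r = 25.3 − 28.3 = -3
A=15: ŷ = 1 + 2.1·15 = 32.5; r = 33.5 − 32.5 = 1
A=17: ŷ = 1 + 2.1·17 = 36.7; r = 38.7 − 36.7 = 2
A=19: ŷ = 1 + 2.1·19 = 40.9; r = 40.9 − 40.9 = 0
SSE = 9 + 1 + 4 + 9 + 1 + 4 + 0 = 28
s = √(28/5) = 2.36643
r/s = 0 / 2.36643 = 0.0000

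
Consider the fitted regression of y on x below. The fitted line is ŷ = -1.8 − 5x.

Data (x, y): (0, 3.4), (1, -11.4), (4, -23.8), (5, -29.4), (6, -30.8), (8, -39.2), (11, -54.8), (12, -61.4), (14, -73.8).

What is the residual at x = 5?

e = -2.6

ŷ = -1.8 − 5·5 = -26.8
e = -29.4 − (-26.8) = -2.6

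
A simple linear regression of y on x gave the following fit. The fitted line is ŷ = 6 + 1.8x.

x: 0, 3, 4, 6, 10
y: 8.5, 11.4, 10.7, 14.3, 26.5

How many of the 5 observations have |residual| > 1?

x=0: ŷ = 6 + 1.8·0 = 6; e = 8.5 − 6 = 2.5
x=3: ŷ = 6 + 1.8·3 = 11.4; e = 11.4 − 11.4 = 0
x=4: ŷ = 6 + 1.8·4 = 13.2; e = 10.7 − 13.2 = -2.5
x=6: ŷ = 6 + 1.8·6 = 16.8; e = 14.3 − 16.8 = -2.5
x=10: ŷ = 6 + 1.8·10 = 24; e = 26.5 − 24 = 2.5
|e| > 1: x=0 (|e|=2.5), x=4 (|e|=2.5), x=6 (|e|=2.5), x=10 (|e|=2.5) → 4

4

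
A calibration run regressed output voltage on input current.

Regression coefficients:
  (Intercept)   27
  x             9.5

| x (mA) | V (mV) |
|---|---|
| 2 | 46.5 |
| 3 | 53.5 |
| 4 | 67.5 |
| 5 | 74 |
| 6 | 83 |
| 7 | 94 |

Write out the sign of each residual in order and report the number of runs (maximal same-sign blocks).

5 runs

x=2: ŷ = 27 + 9.5·2 = 46; r = 46.5 − 46 = 0.5
x=3: ŷ = 27 + 9.5·3 = 55.5; r = 53.5 − 55.5 = -2
x=4: ŷ = 27 + 9.5·4 = 65; r = 67.5 − 65 = 2.5
x=5: ŷ = 27 + 9.5·5 = 74.5; r = 74 − 74.5 = -0.5
x=6: ŷ = 27 + 9.5·6 = 84; r = 83 − 84 = -1
x=7: ŷ = 27 + 9.5·7 = 93.5; r = 94 − 93.5 = 0.5
Signs: + − + − − +
Runs: +×1, −×1, +×1, −×2, +×1 → 5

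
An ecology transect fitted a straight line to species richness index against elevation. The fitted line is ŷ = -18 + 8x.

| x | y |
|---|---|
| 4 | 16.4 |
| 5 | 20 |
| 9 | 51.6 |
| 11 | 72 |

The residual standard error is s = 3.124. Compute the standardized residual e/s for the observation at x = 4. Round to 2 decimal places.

ŷ = -18 + 8·4 = 14
e = 16.4 − 14 = 2.4
e/s = 2.4 / 3.124 = 0.77

0.77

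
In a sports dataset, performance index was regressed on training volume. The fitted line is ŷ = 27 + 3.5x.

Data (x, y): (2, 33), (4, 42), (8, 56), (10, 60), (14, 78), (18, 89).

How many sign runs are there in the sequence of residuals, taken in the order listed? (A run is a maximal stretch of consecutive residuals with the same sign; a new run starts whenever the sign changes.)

5 runs

x=2: ŷ = 27 + 3.5·2 = 34; e = 33 − 34 = -1
x=4: ŷ = 27 + 3.5·4 = 41; e = 42 − 41 = 1
x=8: ŷ = 27 + 3.5·8 = 55; e = 56 − 55 = 1
x=10: ŷ = 27 + 3.5·10 = 62; e = 60 − 62 = -2
x=14: ŷ = 27 + 3.5·14 = 76; e = 78 − 76 = 2
x=18: ŷ = 27 + 3.5·18 = 90; e = 89 − 90 = -1
Signs: − + + − + −
Runs: −×1, +×2, −×1, +×1, −×1 → 5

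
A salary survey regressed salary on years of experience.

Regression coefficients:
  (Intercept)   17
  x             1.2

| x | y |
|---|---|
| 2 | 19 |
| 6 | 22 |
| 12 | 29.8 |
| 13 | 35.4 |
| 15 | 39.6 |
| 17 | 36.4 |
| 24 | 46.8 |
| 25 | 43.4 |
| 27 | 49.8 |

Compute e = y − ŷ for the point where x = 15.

e = 4.6

ŷ = 17 + 1.2·15 = 35
e = 39.6 − 35 = 4.6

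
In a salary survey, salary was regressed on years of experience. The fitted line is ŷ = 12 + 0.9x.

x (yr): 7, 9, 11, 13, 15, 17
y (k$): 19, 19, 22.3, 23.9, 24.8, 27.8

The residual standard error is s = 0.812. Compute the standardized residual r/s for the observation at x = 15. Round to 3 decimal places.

-0.862

ŷ = 12 + 0.9·15 = 25.5
r = 24.8 − 25.5 = -0.7
r/s = -0.7 / 0.812 = -0.862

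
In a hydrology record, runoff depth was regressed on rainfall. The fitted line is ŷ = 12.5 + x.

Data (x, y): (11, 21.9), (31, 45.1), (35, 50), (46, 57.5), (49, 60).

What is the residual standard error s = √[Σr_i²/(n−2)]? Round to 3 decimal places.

x=11: ŷ = 12.5 + 11 = 23.5; r = 21.9 − 23.5 = -1.6
x=31: ŷ = 12.5 + 31 = 43.5; r = 45.1 − 43.5 = 1.6
x=35: ŷ = 12.5 + 35 = 47.5; r = 50 − 47.5 = 2.5
x=46: ŷ = 12.5 + 46 = 58.5; r = 57.5 − 58.5 = -1
x=49: ŷ = 12.5 + 49 = 61.5; r = 60 − 61.5 = -1.5
SSE = 2.56 + 2.56 + 6.25 + 1 + 2.25 = 14.62
s = √(14.62/3) = √4.87333 ≈ 2.208

s = 2.208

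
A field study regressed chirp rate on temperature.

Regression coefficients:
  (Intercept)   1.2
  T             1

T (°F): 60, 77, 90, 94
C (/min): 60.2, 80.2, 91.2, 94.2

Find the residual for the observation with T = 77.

ŷ = 1.2 + 77 = 78.2
r = 80.2 − 78.2 = 2

r = 2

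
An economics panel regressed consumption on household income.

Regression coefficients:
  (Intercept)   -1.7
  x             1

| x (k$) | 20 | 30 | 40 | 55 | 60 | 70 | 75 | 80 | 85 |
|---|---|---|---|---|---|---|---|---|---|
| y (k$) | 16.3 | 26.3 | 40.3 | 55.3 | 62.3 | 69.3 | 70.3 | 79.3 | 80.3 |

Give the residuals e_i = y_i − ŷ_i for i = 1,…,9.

x=20: ŷ = -1.7 + 20 = 18.3; e = 16.3 − 18.3 = -2
x=30: ŷ = -1.7 + 30 = 28.3; e = 26.3 − 28.3 = -2
x=40: ŷ = -1.7 + 40 = 38.3; e = 40.3 − 38.3 = 2
x=55: ŷ = -1.7 + 55 = 53.3; e = 55.3 − 53.3 = 2
x=60: ŷ = -1.7 + 60 = 58.3; e = 62.3 − 58.3 = 4
x=70: ŷ = -1.7 + 70 = 68.3; e = 69.3 − 68.3 = 1
x=75: ŷ = -1.7 + 75 = 73.3; e = 70.3 − 73.3 = -3
x=80: ŷ = -1.7 + 80 = 78.3; e = 79.3 − 78.3 = 1
x=85: ŷ = -1.7 + 85 = 83.3; e = 80.3 − 83.3 = -3

-2, -2, 2, 2, 4, 1, -3, 1, -3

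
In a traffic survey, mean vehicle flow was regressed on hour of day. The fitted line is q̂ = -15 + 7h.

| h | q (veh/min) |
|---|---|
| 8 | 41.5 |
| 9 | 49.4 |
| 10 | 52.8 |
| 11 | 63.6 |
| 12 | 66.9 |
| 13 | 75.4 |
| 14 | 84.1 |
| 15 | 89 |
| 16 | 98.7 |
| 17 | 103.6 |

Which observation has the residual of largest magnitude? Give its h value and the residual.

h = 10, e = -2.2

h=8: q̂ = -15 + 7·8 = 41; e = 41.5 − 41 = 0.5
h=9: q̂ = -15 + 7·9 = 48; e = 49.4 − 48 = 1.4
h=10: q̂ = -15 + 7·10 = 55; e = 52.8 − 55 = -2.2
h=11: q̂ = -15 + 7·11 = 62; e = 63.6 − 62 = 1.6
h=12: q̂ = -15 + 7·12 = 69; e = 66.9 − 69 = -2.1
h=13: q̂ = -15 + 7·13 = 76; e = 75.4 − 76 = -0.6
h=14: q̂ = -15 + 7·14 = 83; e = 84.1 − 83 = 1.1
h=15: q̂ = -15 + 7·15 = 90; e = 89 − 90 = -1
h=16: q̂ = -15 + 7·16 = 97; e = 98.7 − 97 = 1.7
h=17: q̂ = -15 + 7·17 = 104; e = 103.6 − 104 = -0.4
Largest |e| is 2.2 at h = 10, residual -2.2.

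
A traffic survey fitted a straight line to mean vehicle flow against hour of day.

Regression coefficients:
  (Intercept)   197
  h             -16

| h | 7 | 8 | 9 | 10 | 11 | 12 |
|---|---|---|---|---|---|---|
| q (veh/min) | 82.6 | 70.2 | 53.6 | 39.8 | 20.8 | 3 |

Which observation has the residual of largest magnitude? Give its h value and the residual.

h=7: q̂ = 197 − 16·7 = 85; r = 82.6 − 85 = -2.4
h=8: q̂ = 197 − 16·8 = 69; r = 70.2 − 69 = 1.2
h=9: q̂ = 197 − 16·9 = 53; r = 53.6 − 53 = 0.6
h=10: q̂ = 197 − 16·10 = 37; r = 39.8 − 37 = 2.8
h=11: q̂ = 197 − 16·11 = 21; r = 20.8 − 21 = -0.2
h=12: q̂ = 197 − 16·12 = 5; r = 3 − 5 = -2
Largest |r| is 2.8 at h = 10, residual 2.8.

h = 10, r = 2.8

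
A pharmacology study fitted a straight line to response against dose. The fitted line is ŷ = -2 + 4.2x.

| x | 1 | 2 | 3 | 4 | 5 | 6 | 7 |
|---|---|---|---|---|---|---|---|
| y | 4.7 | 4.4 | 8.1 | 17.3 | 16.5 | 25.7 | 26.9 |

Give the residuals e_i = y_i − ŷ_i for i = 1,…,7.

x=1: ŷ = -2 + 4.2·1 = 2.2; e = 4.7 − 2.2 = 2.5
x=2: ŷ = -2 + 4.2·2 = 6.4; e = 4.4 − 6.4 = -2
x=3: ŷ = -2 + 4.2·3 = 10.6; e = 8.1 − 10.6 = -2.5
x=4: ŷ = -2 + 4.2·4 = 14.8; e = 17.3 − 14.8 = 2.5
x=5: ŷ = -2 + 4.2·5 = 19; e = 16.5 − 19 = -2.5
x=6: ŷ = -2 + 4.2·6 = 23.2; e = 25.7 − 23.2 = 2.5
x=7: ŷ = -2 + 4.2·7 = 27.4; e = 26.9 − 27.4 = -0.5

2.5, -2, -2.5, 2.5, -2.5, 2.5, -0.5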